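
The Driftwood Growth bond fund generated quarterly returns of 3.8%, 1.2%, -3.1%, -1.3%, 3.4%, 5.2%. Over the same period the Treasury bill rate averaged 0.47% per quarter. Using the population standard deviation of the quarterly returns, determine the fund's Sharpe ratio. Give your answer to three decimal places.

μ = (3.8 + 1.2 − 3.1 − 1.3 + 3.4 + 5.2) / 6 = 1.5333%
Population std dev = √[51.6733 / 6] = 2.9347%
Sharpe = (μ − rf) / σ = (1.5333 − 0.47) / 2.9347 = 1.0633 / 2.9347 = 0.3623

0.362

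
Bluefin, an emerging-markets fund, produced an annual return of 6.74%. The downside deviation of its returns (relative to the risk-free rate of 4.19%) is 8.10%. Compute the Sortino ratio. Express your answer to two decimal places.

Sortino = (Rp − Rf) / σd = (6.74% − 4.19%) / 8.10% = 2.55% / 8.10% = 0.3148

0.31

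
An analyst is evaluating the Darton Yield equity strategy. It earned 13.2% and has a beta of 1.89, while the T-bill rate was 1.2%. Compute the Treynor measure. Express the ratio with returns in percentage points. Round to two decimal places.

Treynor = (Rp − Rf) / β = (13.2% − 1.2%) / 1.89 = 12.00 / 1.89 = 6.3492

6.35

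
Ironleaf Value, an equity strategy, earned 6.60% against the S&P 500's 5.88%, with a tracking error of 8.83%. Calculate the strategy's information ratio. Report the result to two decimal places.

0.08

IR = (Rp − Rb) / TE = (6.60% − 5.88%) / 8.83% = 0.72% / 8.83% = 0.0815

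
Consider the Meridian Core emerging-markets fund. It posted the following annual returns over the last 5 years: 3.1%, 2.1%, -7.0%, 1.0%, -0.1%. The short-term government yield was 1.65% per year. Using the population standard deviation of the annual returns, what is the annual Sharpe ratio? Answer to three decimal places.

-0.512

μ = (3.1 + 2.1 − 7 + 1 − 0.1) / 5 = -0.90 / 5 = -0.1800%
Population std dev = √[63.8680 / 5] = 3.5740%
Sharpe = (μ − rf) / σ = (-0.1800 − 1.65) / 3.5740 = -1.8300 / 3.5740 = -0.5120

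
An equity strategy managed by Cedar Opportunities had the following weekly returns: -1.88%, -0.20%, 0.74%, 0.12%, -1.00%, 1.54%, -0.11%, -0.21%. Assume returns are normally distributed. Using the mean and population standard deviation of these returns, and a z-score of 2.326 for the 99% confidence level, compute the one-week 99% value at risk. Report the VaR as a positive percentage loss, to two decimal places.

2.37

r̄ = (-1.88 − 0.2 + 0.74 + 0.12 − 1 + 1.54 − 0.11 − 0.21) / 8 = -1.000 / 8 = -0.1250%
Population std dev = √[7.4392 / 8] = 0.9643%
VaR = −(r̄ − z·σ) = −(-0.1250 − 2.326 × 0.9643) = −(-2.3680) = 2.3680%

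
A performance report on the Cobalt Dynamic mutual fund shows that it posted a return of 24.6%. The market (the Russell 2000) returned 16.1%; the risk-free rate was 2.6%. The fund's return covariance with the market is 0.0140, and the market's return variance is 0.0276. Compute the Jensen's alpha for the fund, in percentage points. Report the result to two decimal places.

β = Cov / Var = 0.0140 / 0.0276 = 0.5072
E[R] = Rf + β(Rm − Rf) = 2.6% + 0.5072 × (16.1% − 2.6%) = 9.4472%
α = Rp − E[R] = 24.6% − 9.4472% = 15.1528

15.15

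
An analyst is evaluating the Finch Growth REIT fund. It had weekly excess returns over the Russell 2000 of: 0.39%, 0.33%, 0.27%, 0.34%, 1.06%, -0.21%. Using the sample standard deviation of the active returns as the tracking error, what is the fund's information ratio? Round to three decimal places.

0.894

μ = (0.39 + 0.33 + 0.27 + 0.34 + 1.06 − 0.21) / 6 = 0.3633%
Σ(r − μ)² = 0.8251; sample σ = √(0.8251/5) = 0.4062%
IR = μ / tracking error = 0.3633 / 0.4062 = 0.8944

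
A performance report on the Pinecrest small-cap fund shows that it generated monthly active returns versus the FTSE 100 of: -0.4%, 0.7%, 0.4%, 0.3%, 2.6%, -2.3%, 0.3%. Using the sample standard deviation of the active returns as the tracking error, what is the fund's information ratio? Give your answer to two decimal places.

0.16

r̄ = (-0.4 + 0.7 + 0.4 + 0.3 + 2.6 − 2.3 + 0.3) / 7 = 0.2286%
Σ(r − r̄)² = (-0.4 − 0.2286)² + (0.7 − 0.2286)² + (0.4 − 0.2286)² + … = 12.6743
sample σ = √(12.6743 / 6) = √2.1124 = 1.4534%
IR = r̄ / tracking error = 0.2286 / 1.4534 = 0.1573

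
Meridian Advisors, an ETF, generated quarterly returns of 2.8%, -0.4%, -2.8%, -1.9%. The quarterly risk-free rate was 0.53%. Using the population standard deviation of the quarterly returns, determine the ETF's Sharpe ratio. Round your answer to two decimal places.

-0.52

Mean return r̄ = -2.30 / 4 = -0.5750%
Population std dev = √[18.1275 / 4] = 2.1288%
Sharpe = (r̄ − rf) / σ = (-0.5750 − 0.53) / 2.1288 = -1.1050 / 2.1288 = -0.5191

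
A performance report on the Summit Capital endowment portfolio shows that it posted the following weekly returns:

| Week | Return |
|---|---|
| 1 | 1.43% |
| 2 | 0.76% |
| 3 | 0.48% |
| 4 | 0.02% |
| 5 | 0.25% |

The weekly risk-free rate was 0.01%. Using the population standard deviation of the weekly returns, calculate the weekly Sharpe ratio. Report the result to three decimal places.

μ = (1.43 + 0.76 + 0.48 + 0.02 + 0.25) / 5 = 0.5880%
Σ(r − μ)² = (1.43 − 0.5880)² + (0.76 − 0.5880)² + (0.48 − 0.5880)² + … = 1.1871
σ = √[1.1871 / 5] = 0.4873%
Sharpe = (μ − rf) / σ = (0.5880 − 0.01) / 0.4873 = 0.5780 / 0.4873 = 1.1861

1.186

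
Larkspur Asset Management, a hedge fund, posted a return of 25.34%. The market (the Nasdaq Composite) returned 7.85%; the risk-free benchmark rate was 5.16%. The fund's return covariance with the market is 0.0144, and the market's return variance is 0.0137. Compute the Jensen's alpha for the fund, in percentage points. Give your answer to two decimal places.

β = Cov / Var = 0.0144 / 0.0137 = 1.0511
E[R] = Rf + β(Rm − Rf) = 5.16% + 1.0511 × (7.85% − 5.16%) = 7.9875%
α = Rp − E[R] = 25.34% − 7.9875% = 17.3525

17.35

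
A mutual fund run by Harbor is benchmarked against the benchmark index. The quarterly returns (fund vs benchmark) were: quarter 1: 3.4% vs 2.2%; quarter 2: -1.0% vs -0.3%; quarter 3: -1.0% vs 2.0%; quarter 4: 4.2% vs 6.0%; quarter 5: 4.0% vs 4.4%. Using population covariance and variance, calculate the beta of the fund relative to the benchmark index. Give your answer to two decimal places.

0.90

r̄p = 1.9200%,  r̄m = 2.8600%
Cov = Σ(rp − r̄p)(rm − r̄m) / 5 = 4.2248
Var(rm) = Σ(rm − r̄m)² / 5 = 4.6784
β = Cov / Var = 4.2248 / 4.6784 = 0.9030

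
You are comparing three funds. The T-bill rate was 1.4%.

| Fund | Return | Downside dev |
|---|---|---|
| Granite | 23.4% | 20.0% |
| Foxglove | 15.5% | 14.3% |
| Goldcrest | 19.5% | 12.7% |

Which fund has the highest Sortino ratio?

Goldcrest

Granite: Sortino ratio = (23.4% − 1.4%) / 20.0% = 1.100
Foxglove: Sortino ratio = (15.5% − 1.4%) / 14.3% = 0.986
Goldcrest: Sortino ratio = (19.5% − 1.4%) / 12.7% = 1.425
Highest: Goldcrest (1.425).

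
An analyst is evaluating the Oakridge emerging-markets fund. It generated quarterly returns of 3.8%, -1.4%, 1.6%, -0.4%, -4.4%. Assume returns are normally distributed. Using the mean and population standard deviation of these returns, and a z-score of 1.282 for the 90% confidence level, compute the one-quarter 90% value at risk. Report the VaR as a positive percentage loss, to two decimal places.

3.71

μ = (3.8 − 1.4 + 1.6 − 0.4 − 4.4) / 5 = -0.80 / 5 = -0.1600%
Σ(r − μ)² = (3.8 − (-0.1600))² + (-1.4 − (-0.1600))² + … = 38.3520
σ = √[38.3520 / 5] = 2.7695%
VaR = −(μ − z·σ) = −(-0.1600 − 1.282 × 2.7695) = −(-3.7105) = 3.7105%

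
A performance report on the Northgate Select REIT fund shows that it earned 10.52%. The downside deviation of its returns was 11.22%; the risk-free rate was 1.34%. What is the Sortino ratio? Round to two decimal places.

0.82

Sortino = (Rp − Rf) / σd = (10.52% − 1.34%) / 11.22% = 9.18% / 11.22% = 0.8182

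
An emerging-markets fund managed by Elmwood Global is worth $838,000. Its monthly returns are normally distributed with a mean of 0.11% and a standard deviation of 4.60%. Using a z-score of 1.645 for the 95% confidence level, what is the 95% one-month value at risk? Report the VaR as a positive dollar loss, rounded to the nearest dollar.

$62,490

Return at the 95% tail: μ − z·σ = 0.11% − 1.645 × 4.60% = 0.11 − 7.5670 = -7.4570%
VaR = −(-7.4570%) × $838,000 = 7.4570% × $838,000 = $62,490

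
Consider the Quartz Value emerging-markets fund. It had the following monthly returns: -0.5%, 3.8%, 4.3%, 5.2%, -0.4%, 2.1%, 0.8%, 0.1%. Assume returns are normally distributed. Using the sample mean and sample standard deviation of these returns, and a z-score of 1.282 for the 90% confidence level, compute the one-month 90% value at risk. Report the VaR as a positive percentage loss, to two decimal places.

Mean return μ = 15.40 / 8 = 1.9250%
Σ(r − μ)² = (-0.5 − 1.9250)² + (3.8 − 1.9250)² + … = 35.7950
σ = √[35.7950 / 7] = 2.2613%
VaR = −(μ − z·σ) = −(1.9250 − 1.282 × 2.2613) = −(-0.9740) = 0.9740%

0.97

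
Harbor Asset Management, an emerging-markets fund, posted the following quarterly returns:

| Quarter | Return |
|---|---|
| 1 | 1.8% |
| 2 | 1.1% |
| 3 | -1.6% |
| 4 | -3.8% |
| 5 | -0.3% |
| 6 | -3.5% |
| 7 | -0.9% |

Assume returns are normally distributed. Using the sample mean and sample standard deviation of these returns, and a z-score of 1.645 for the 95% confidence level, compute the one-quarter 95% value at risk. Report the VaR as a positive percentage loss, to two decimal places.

r̄ = (1.8 + 1.1 − 1.6 − 3.8 − 0.3 − 3.5 − 0.9) / 7 = -7.20 / 7 = -1.0286%
Sample σ = √[Σ(r − r̄)² / 6] = √[27.1943 / 6] = √4.5324 = 2.1289%
VaR = −(r̄ − z·σ) = −(-1.0286 − 1.645 × 2.1289) = −(-4.5306) = 4.5306%

4.53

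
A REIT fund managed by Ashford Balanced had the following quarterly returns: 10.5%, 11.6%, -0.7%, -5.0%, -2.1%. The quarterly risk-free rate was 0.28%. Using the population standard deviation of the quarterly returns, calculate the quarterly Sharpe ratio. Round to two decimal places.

r̄ = (10.5 + 11.6 − 0.7 − 5 − 2.1) / 5 = 2.8600%
Σ(r − r̄)² = 233.8120; population σ = √(233.8120/5) = 6.8383%
Sharpe = (r̄ − rf) / σ = (2.8600 − 0.28) / 6.8383 = 2.5800 / 6.8383 = 0.3773

0.38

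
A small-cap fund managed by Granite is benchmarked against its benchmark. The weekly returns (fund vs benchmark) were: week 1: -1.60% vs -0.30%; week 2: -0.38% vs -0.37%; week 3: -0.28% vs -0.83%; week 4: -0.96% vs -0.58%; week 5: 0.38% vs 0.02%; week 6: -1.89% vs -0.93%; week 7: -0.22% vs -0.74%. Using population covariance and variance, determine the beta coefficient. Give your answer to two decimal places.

1.03

r̄p = -0.7071%,  r̄m = -0.5329%
Cov = Σ(rp − r̄p)(rm − r̄m) / 7 = 0.1000
Var(rm) = Σ(rm − r̄m)² / 7 = 0.0968
β = Cov / Var = 0.1000 / 0.0968 = 1.0331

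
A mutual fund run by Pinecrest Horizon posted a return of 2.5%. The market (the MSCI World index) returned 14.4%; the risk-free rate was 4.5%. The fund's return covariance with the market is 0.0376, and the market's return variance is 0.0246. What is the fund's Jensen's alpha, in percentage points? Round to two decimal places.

β = Cov / Var = 0.0376 / 0.0246 = 1.5285
E[R] = Rf + β(Rm − Rf) = 4.5% + 1.5285 × (14.4% − 4.5%) = 19.6322%
α = Rp − E[R] = 2.5% − 19.6322% = -17.1322

-17.13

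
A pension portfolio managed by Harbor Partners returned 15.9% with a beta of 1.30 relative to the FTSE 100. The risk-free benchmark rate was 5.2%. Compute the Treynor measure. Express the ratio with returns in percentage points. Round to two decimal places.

8.23

Treynor = (Rp − Rf) / β = (15.9% − 5.2%) / 1.30 = 10.70 / 1.30 = 8.2308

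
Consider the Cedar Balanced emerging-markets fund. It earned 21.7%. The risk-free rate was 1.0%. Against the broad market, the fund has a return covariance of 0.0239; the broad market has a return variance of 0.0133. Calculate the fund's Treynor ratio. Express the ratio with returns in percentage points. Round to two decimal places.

β = Cov / Var = 0.0239 / 0.0133 = 1.7970
Treynor = (Rp − Rf) / β = (21.7% − 1.0%) / 1.7970 = 20.70 / 1.7970 = 11.5192

11.52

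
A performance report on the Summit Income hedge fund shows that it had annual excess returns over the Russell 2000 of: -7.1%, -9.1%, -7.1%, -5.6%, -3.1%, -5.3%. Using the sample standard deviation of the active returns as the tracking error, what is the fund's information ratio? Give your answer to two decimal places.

Mean return r̄ = -37.30 / 6 = -6.2167%
Σ(r − r̄)² = 20.8083; sample σ = √(20.8083/5) = 2.0400%
IR = r̄ / tracking error = -6.2167 / 2.0400 = -3.0474

-3.05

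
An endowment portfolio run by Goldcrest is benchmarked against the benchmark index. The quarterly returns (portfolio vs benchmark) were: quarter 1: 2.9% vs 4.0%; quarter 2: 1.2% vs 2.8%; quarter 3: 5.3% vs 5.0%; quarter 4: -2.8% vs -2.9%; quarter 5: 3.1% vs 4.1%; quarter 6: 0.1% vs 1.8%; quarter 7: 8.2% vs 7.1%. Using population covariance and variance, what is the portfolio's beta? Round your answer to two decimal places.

1.09

r̄p = 2.5714%,  r̄m = 3.1286%
Cov = Σ(rp − r̄p)(rm − r̄m) / 7 = 9.1965
Var(rm) = Σ(rm − r̄m)² / 7 = 8.4563
β = Cov / Var = 9.1965 / 8.4563 = 1.0875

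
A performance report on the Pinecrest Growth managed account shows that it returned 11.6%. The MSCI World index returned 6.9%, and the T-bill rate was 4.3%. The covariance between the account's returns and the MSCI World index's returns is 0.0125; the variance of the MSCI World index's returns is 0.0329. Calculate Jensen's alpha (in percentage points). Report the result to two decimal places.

β = Cov / Var = 0.0125 / 0.0329 = 0.3799
E[R] = Rf + β(Rm − Rf) = 4.3% + 0.3799 × (6.9% − 4.3%) = 5.2877%
α = Rp − E[R] = 11.6% − 5.2877% = 6.3123

6.31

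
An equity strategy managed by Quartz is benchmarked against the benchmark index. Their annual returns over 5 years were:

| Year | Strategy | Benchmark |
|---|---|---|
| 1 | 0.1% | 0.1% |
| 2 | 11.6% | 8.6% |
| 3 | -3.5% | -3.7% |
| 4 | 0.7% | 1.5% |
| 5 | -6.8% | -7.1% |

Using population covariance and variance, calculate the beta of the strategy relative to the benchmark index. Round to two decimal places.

r̄p = 0.4200%,  r̄m = -0.1200%
Cov = Σ(rp − r̄p)(rm − r̄m) / 5 = 32.4604
Var(rm) = Σ(rm − r̄m)² / 5 = 28.0496
β = Cov / Var = 32.4604 / 28.0496 = 1.1573

1.16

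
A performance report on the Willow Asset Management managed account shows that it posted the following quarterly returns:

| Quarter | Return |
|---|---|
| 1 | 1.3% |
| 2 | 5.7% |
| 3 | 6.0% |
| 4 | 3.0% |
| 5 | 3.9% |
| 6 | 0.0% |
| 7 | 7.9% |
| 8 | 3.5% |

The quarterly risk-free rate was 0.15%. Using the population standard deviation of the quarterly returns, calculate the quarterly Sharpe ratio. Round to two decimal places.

1.56

Mean return r̄ = 31.30 / 8 = 3.9125%
Σ(r − r̄)² = 46.5888; population σ = √(46.5888/8) = 2.4132%
Sharpe = (r̄ − rf) / σ = (3.9125 − 0.15) / 2.4132 = 3.7625 / 2.4132 = 1.5591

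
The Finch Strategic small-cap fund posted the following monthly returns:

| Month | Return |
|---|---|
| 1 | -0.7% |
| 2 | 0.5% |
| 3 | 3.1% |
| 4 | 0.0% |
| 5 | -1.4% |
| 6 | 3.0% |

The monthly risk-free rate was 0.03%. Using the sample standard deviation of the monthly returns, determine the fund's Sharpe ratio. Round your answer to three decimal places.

0.380

μ = (-0.7 + 0.5 + 3.1 + 0 − 1.4 + 3) / 6 = 0.7500%
Sample std dev = √[17.9350 / 5] = 1.8939%
Sharpe = (μ − rf) / σ = (0.7500 − 0.03) / 1.8939 = 0.7200 / 1.8939 = 0.3802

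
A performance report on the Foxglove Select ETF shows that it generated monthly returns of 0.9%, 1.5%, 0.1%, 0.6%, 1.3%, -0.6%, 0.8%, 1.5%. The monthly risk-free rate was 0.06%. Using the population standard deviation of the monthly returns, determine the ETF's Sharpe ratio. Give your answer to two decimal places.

1.03

μ = (0.9 + 1.5 + 0.1 + 0.6 + 1.3 − 0.6 + 0.8 + 1.5) / 8 = 6.10 / 8 = 0.7625%
Population std dev = √[3.7188 / 8] = 0.6818%
Sharpe = (μ − rf) / σ = (0.7625 − 0.06) / 0.6818 = 0.7025 / 0.6818 = 1.0304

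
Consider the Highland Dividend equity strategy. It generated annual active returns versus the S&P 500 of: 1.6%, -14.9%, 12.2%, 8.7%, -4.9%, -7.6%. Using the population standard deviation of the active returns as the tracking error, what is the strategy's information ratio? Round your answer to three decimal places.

-0.087

Mean return r̄ = -4.90 / 6 = -0.8167%
Population std dev = √[526.8683 / 6] = 9.3708%
IR = r̄ / tracking error = -0.8167 / 9.3708 = -0.0872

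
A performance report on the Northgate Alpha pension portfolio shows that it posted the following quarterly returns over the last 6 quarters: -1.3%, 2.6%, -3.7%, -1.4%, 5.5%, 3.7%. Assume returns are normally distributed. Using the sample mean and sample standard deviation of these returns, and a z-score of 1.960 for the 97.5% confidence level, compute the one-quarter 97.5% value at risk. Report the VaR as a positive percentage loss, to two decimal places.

6.07

r̄ = (-1.3 + 2.6 − 3.7 − 1.4 + 5.5 + 3.7) / 6 = 0.9000%
Sample σ = √[Σ(r − r̄)² / 5] = √[63.1800 / 5] = √12.6360 = 3.5547%
VaR = −(r̄ − z·σ) = −(0.9000 − 1.960 × 3.5547) = −(-6.0672) = 6.0672%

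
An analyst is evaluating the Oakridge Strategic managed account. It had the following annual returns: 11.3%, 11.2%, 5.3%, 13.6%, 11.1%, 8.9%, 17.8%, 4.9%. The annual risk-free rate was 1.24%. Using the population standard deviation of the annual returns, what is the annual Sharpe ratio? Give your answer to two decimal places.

2.34

μ = (11.3 + 11.2 + 5.3 + 13.6 + 11.1 + 8.9 + 17.8 + 4.9) / 8 = 84.10 / 8 = 10.5125%
Population σ = √[Σ(r − μ)² / 8] = √[125.3488 / 8] = √15.6686 = 3.9584%
Sharpe = (μ − rf) / σ = (10.5125 − 1.24) / 3.9584 = 9.2725 / 3.9584 = 2.3425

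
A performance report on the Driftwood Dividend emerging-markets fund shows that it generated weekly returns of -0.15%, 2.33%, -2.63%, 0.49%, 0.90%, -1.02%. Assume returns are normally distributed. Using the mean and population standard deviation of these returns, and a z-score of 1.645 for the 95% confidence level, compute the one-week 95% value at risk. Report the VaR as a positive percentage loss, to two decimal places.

Mean return r̄ = -0.080 / 6 = -0.0133%
Σ(r − r̄)² = 14.4577; population σ = √(14.4577/6) = 1.5523%
VaR = −(r̄ − z·σ) = −(-0.0133 − 1.645 × 1.5523) = −(-2.5668) = 2.5668%

2.57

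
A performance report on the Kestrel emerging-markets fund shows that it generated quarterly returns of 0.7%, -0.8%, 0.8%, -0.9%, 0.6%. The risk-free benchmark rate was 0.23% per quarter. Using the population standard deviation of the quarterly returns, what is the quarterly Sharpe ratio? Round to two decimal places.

-0.20

Mean return r̄ = 0.40 / 5 = 0.0800%
Population std dev = √[2.9080 / 5] = 0.7626%
Sharpe = (r̄ − rf) / σ = (0.0800 − 0.23) / 0.7626 = -0.1500 / 0.7626 = -0.1967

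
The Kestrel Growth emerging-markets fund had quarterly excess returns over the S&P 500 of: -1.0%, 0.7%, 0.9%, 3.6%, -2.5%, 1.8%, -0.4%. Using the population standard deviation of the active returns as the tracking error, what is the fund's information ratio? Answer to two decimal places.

0.24

r̄ = (-1 + 0.7 + 0.9 + 3.6 − 2.5 + 1.8 − 0.4) / 7 = 3.10 / 7 = 0.4429%
Population σ = √[Σ(r − r̄)² / 7] = √[23.5371 / 7] = √3.3624 = 1.8337%
IR = r̄ / tracking error = 0.4429 / 1.8337 = 0.2415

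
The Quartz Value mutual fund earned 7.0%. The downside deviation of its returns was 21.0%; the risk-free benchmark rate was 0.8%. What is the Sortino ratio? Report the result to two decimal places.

0.30

Sortino = (Rp − Rf) / σd = (7.0% − 0.8%) / 21.0% = 6.20% / 21.0% = 0.2952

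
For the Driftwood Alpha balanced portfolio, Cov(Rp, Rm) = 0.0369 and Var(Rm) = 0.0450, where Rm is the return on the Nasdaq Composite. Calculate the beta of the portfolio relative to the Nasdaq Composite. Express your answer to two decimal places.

0.82

β = Cov(Rp, Rm) / Var(Rm) = 0.0369 / 0.0450 = 0.8200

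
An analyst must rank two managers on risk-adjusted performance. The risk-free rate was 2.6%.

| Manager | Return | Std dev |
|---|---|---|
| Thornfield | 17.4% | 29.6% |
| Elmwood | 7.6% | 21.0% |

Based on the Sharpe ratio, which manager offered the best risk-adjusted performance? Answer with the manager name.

Thornfield: Sharpe ratio = (17.4% − 2.6%) / 29.6% = 0.500
Elmwood: Sharpe ratio = (7.6% − 2.6%) / 21.0% = 0.238
Highest: Thornfield (0.500).

Thornfield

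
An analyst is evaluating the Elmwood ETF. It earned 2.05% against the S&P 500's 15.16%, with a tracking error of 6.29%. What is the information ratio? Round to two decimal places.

-2.08

IR = (Rp − Rb) / TE = (2.05% − 15.16%) / 6.29% = -13.11% / 6.29% = -2.0843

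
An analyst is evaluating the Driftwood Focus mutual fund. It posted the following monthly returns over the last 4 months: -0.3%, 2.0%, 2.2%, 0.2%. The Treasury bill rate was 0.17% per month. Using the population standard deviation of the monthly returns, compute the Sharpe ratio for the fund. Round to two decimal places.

0.78

r̄ = (-0.3 + 2 + 2.2 + 0.2) / 4 = 1.0250%
Population σ = √[Σ(r − r̄)² / 4] = √[4.7675 / 4] = √1.1919 = 1.0917%
Sharpe = (r̄ − rf) / σ = (1.0250 − 0.17) / 1.0917 = 0.8550 / 1.0917 = 0.7832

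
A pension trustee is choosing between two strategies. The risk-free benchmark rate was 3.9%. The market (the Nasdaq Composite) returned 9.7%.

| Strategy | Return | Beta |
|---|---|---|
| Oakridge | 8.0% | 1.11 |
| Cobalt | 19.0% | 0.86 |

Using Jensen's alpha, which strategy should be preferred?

Cobalt

Oakridge: α = 8.0% − [3.9% + 1.11 × (9.7% − 3.9%)] = -2.338
Cobalt: α = 19.0% − [3.9% + 0.86 × (9.7% − 3.9%)] = 10.112
Highest: Cobalt (10.112).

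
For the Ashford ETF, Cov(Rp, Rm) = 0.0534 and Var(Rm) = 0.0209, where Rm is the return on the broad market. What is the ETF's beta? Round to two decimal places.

β = Cov(Rp, Rm) / Var(Rm) = 0.0534 / 0.0209 = 2.5550

2.56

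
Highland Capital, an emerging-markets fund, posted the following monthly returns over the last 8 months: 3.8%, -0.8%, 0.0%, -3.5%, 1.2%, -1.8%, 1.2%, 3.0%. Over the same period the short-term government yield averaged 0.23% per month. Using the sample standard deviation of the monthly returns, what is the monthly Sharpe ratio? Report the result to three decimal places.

0.065

Mean return μ = 3.10 / 8 = 0.3875%
Σ(r − μ)² = 41.2488; sample σ = √(41.2488/7) = 2.4275%
Sharpe = (μ − rf) / σ = (0.3875 − 0.23) / 2.4275 = 0.1575 / 2.4275 = 0.0649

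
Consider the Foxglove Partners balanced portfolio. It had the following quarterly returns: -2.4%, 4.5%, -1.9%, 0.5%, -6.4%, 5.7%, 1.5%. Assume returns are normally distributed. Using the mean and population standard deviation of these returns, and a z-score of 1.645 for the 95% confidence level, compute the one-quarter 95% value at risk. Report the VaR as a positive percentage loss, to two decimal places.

6.16

r̄ = (-2.4 + 4.5 − 1.9 + 0.5 − 6.4 + 5.7 + 1.5) / 7 = 1.50 / 7 = 0.2143%
Population σ = √[Σ(r − r̄)² / 7] = √[105.2486 / 7] = √15.0355 = 3.8776%
VaR = −(r̄ − z·σ) = −(0.2143 − 1.645 × 3.8776) = −(-6.1644) = 6.1644%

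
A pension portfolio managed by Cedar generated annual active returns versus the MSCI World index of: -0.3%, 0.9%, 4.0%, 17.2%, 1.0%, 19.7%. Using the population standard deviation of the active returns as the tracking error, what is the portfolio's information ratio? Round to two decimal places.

Mean return r̄ = 42.50 / 6 = 7.0833%
Σ(r − r̄)² = 400.7883; population σ = √(400.7883/6) = 8.1730%
IR = r̄ / tracking error = 7.0833 / 8.1730 = 0.8667

0.87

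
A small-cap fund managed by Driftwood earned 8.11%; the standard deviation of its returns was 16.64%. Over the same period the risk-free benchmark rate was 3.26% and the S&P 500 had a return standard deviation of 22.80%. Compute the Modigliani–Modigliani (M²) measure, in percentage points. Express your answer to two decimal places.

Sharpe = (Rp − Rf) / σp = (8.11% − 3.26%) / 16.64% = 0.2915
M² = Rf + Sharpe × σm = 3.26% + 0.2915 × 22.80% = 9.9062%

9.91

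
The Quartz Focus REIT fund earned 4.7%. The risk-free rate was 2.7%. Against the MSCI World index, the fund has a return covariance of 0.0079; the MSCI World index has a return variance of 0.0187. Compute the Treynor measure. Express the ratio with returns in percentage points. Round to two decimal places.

4.73

β = Cov / Var = 0.0079 / 0.0187 = 0.4225
Treynor = (Rp − Rf) / β = (4.7% − 2.7%) / 0.4225 = 2.00 / 0.4225 = 4.7337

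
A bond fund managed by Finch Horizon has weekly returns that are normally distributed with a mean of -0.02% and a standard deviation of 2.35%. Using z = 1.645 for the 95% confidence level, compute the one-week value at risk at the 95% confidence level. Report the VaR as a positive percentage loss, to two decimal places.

VaR (as % loss) = −(μ − z·σ) = −(-0.02% − 1.645 × 2.35%) = −(-3.88575%) = 3.88575%

3.89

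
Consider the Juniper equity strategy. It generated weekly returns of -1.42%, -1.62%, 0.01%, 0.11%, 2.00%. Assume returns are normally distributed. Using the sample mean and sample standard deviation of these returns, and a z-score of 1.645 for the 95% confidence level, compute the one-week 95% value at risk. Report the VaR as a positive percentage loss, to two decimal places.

μ = (-1.42 − 1.62 + 0.01 + 0.11 + 2) / 5 = -0.1840%
Sample std dev = √[8.4837 / 4] = 1.4563%
VaR = −(μ − z·σ) = −(-0.1840 − 1.645 × 1.4563) = −(-2.5796) = 2.5796%

2.58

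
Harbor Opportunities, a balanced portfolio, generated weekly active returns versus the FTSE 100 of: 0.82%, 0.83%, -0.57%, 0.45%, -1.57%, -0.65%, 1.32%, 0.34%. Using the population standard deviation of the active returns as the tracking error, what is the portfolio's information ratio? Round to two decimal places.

r̄ = (0.82 + 0.83 − 0.57 + 0.45 − 1.57 − 0.65 + 1.32 + 0.34) / 8 = 0.970 / 8 = 0.1213%
Population std dev = √[6.5165 / 8] = 0.9025%
IR = r̄ / tracking error = 0.1213 / 0.9025 = 0.1344

0.13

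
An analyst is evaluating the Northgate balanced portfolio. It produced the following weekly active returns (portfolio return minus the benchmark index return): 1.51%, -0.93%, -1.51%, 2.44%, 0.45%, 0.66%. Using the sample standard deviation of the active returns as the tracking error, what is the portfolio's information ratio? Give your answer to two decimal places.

Mean return r̄ = 2.620 / 6 = 0.4367%
Sample σ = √[Σ(r − r̄)² / 5] = √[10.8727 / 5] = √2.1745 = 1.4746%
IR = r̄ / tracking error = 0.4367 / 1.4746 = 0.2961

0.30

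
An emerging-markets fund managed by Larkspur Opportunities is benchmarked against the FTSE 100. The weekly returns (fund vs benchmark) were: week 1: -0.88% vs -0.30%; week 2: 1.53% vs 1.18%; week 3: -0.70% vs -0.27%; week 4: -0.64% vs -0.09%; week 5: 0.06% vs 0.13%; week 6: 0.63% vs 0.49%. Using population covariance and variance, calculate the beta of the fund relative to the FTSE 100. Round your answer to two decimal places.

1.64

r̄p = 0.0000%,  r̄m = 0.1900%
Cov = Σ(rp − r̄p)(rm − r̄m) / 6 = 0.4388
Var(rm) = Σ(rm − r̄m)² / 6 = 0.2673
β = Cov / Var = 0.4388 / 0.2673 = 1.6416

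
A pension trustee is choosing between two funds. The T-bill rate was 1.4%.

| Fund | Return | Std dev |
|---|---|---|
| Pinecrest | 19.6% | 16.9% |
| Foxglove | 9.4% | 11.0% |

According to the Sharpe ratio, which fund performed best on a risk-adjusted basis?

Pinecrest: Sharpe ratio = (19.6% − 1.4%) / 16.9% = 1.077
Foxglove: Sharpe ratio = (9.4% − 1.4%) / 11.0% = 0.727
Highest: Pinecrest (1.077).

Pinecrest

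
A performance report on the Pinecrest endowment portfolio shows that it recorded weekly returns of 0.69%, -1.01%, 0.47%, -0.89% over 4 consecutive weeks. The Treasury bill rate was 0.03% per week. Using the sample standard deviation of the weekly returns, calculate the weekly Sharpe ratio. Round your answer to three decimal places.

-0.242

r̄ = (0.69 − 1.01 + 0.47 − 0.89) / 4 = -0.1850%
Σ(r − r̄)² = (0.69 − (-0.1850))² + (-1.01 − (-0.1850))² + (0.47 − (-0.1850))² + … = 2.3723
σ = √[2.3723 / 3] = 0.8893%
Sharpe = (r̄ − rf) / σ = (-0.1850 − 0.03) / 0.8893 = -0.2150 / 0.8893 = -0.2418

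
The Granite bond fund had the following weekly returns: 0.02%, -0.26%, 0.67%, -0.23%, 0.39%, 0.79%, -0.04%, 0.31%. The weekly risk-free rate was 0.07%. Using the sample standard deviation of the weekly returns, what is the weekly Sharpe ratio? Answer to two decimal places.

0.34

r̄ = (0.02 − 0.26 + 0.67 − 0.23 + 0.39 + 0.79 − 0.04 + 0.31) / 8 = 0.2063%
Σ(r − r̄)² = 1.1034; sample σ = √(1.1034/7) = 0.3970%
Sharpe = (r̄ − rf) / σ = (0.2063 − 0.07) / 0.3970 = 0.1363 / 0.3970 = 0.3433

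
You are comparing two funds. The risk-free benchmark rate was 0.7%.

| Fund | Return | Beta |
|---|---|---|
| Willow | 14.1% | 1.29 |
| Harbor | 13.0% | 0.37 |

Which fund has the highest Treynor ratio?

Willow: Treynor = (14.1% − 0.7%) / 1.29 = 10.388
Harbor: Treynor = (13.0% − 0.7%) / 0.37 = 33.243
Highest: Harbor (33.243).

Harbor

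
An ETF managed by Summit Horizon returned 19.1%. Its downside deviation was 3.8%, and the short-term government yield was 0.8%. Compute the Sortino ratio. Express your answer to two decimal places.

4.82

Sortino = (Rp − Rf) / σd = (19.1% − 0.8%) / 3.8% = 18.30% / 3.8% = 4.8158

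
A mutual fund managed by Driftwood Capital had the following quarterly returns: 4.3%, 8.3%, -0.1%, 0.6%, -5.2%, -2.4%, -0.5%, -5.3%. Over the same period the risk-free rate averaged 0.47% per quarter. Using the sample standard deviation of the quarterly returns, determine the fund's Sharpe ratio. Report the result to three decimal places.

-0.110

r̄ = (4.3 + 8.3 − 0.1 + 0.6 − 5.2 − 2.4 − 0.5 − 5.3) / 8 = -0.30 / 8 = -0.0375%
Σ(r − r̄)² = 148.8788; sample σ = √(148.8788/7) = 4.6118%
Sharpe = (r̄ − rf) / σ = (-0.0375 − 0.47) / 4.6118 = -0.5075 / 4.6118 = -0.1100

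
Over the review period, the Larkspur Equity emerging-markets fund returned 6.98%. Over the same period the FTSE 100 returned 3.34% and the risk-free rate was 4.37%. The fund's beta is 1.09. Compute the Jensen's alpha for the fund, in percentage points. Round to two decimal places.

CAPM expected return = Rf + β(Rm − Rf) = 4.37% + 1.09 × (3.34% − 4.37%) = 4.37 + 1.09 × -1.03 = 3.2473%
Jensen's α = Rp − E[R] = 6.98% − 3.2473% = 3.7327

3.73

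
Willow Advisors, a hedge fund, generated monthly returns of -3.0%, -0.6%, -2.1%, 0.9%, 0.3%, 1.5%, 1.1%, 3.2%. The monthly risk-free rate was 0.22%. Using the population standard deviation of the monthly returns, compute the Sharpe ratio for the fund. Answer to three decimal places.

μ = (-3 − 0.6 − 2.1 + 0.9 + 0.3 + 1.5 + 1.1 + 3.2) / 8 = 0.1625%
Population std dev = √[28.1588 / 8] = 1.8761%
Sharpe = (μ − rf) / σ = (0.1625 − 0.22) / 1.8761 = -0.0575 / 1.8761 = -0.0306

-0.031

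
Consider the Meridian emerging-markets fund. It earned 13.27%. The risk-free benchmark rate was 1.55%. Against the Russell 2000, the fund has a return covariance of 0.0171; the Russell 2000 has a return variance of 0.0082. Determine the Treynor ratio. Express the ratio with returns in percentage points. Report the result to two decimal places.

5.62

β = Cov / Var = 0.0171 / 0.0082 = 2.0854
Treynor = (Rp − Rf) / β = (13.27% − 1.55%) / 2.0854 = 11.72 / 2.0854 = 5.6200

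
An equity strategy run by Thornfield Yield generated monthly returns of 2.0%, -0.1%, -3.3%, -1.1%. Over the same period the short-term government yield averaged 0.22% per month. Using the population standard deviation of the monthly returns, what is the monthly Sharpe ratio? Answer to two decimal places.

-0.44

r̄ = (2 − 0.1 − 3.3 − 1.1) / 4 = -2.50 / 4 = -0.6250%
Σ(r − r̄)² = (2 − (-0.6250))² + (-0.1 − (-0.6250))² + (-3.3 − (-0.6250))² + … = 14.5475
population σ = √(14.5475 / 4) = √3.6369 = 1.9071%
Sharpe = (r̄ − rf) / σ = (-0.6250 − 0.22) / 1.9071 = -0.8450 / 1.9071 = -0.4431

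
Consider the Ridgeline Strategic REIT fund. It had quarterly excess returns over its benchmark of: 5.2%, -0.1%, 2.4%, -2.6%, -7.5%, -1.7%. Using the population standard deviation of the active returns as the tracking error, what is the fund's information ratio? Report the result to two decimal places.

r̄ = (5.2 − 0.1 + 2.4 − 2.6 − 7.5 − 1.7) / 6 = -4.30 / 6 = -0.7167%
Σ(r − r̄)² = 95.6283; population σ = √(95.6283/6) = 3.9922%
IR = r̄ / tracking error = -0.7167 / 3.9922 = -0.1795

-0.18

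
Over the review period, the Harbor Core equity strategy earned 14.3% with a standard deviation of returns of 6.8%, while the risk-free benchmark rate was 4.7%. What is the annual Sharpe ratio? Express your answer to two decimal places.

1.41

Sharpe = (Rp − Rf) / σp = (14.3% − 4.7%) / 6.8% = 9.60% / 6.8% = 1.4118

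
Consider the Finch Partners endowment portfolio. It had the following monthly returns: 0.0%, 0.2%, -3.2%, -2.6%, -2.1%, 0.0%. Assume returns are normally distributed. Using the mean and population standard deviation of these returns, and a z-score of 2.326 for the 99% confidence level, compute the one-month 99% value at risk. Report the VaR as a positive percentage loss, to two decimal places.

4.51

Mean return r̄ = -7.70 / 6 = -1.2833%
Population σ = √[Σ(r − r̄)² / 6] = √[11.5683 / 6] = √1.9281 = 1.3886%
VaR = −(r̄ − z·σ) = −(-1.2833 − 2.326 × 1.3886) = −(-4.5132) = 4.5132%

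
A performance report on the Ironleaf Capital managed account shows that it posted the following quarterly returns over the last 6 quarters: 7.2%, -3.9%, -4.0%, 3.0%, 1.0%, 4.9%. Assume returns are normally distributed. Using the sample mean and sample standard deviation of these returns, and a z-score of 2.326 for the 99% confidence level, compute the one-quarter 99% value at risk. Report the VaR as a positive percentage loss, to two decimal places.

μ = (7.2 − 3.9 − 4 + 3 + 1 + 4.9) / 6 = 1.3667%
Σ(r − μ)² = (7.2 − 1.3667)² + (-3.9 − 1.3667)² + … = 105.8533
sample σ = √(105.8533 / 5) = √21.1707 = 4.6012%
VaR = −(μ − z·σ) = −(1.3667 − 2.326 × 4.6012) = −(-9.3357) = 9.3357%

9.34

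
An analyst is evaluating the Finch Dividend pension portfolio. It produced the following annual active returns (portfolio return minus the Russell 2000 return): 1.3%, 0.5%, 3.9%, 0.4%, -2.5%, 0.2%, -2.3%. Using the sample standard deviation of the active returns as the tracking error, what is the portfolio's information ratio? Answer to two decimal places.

0.10

Mean return r̄ = 1.50 / 7 = 0.2143%
Sample σ = √[Σ(r − r̄)² / 6] = √[28.5686 / 6] = √4.7614 = 2.1821%
IR = r̄ / tracking error = 0.2143 / 2.1821 = 0.0982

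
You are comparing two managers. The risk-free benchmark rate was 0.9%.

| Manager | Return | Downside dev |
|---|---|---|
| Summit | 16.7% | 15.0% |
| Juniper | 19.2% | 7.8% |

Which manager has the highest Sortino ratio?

Juniper

Summit: Sortino ratio = (16.7% − 0.9%) / 15.0% = 1.053
Juniper: Sortino ratio = (19.2% − 0.9%) / 7.8% = 2.346
Highest: Juniper (2.346).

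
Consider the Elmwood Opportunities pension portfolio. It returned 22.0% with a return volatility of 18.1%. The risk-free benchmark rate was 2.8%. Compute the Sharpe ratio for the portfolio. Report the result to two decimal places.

1.06

Sharpe = (Rp − Rf) / σp = (22.0% − 2.8%) / 18.1% = 19.20% / 18.1% = 1.0608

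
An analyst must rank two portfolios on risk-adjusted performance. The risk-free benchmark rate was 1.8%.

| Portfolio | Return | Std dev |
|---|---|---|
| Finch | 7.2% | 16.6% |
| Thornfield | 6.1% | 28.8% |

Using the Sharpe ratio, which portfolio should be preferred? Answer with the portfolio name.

Finch

Finch: Sharpe ratio = (7.2% − 1.8%) / 16.6% = 0.325
Thornfield: Sharpe ratio = (6.1% − 1.8%) / 28.8% = 0.149
Highest: Finch (0.325).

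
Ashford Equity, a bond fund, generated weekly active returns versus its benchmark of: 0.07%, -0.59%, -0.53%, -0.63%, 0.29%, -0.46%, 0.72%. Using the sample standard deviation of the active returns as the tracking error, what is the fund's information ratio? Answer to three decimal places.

-0.307

μ = (0.07 − 0.59 − 0.53 − 0.63 + 0.29 − 0.46 + 0.72) / 7 = -0.1614%
Sample std dev = √[1.6625 / 6] = 0.5264%
IR = μ / tracking error = -0.1614 / 0.5264 = -0.3066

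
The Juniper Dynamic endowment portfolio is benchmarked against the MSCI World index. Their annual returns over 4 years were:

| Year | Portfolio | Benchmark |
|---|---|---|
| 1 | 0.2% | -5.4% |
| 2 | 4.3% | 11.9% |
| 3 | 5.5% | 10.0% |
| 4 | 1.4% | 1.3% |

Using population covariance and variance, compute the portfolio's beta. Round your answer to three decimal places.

r̄p = 2.8500%,  r̄m = 4.4500%
Cov = Σ(rp − r̄p)(rm − r̄m) / 4 = 14.0450
Var(rm) = Σ(rm − r̄m)² / 4 = 48.3125
β = Cov / Var = 14.0450 / 48.3125 = 0.2907

0.291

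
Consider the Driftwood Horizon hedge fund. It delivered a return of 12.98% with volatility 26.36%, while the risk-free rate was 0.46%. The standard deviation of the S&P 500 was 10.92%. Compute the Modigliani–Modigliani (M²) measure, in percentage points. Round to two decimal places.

Sharpe = (Rp − Rf) / σp = (12.98% − 0.46%) / 26.36% = 0.4750
M² = Rf + Sharpe × σm = 0.46% + 0.4750 × 10.92% = 5.6470%

5.65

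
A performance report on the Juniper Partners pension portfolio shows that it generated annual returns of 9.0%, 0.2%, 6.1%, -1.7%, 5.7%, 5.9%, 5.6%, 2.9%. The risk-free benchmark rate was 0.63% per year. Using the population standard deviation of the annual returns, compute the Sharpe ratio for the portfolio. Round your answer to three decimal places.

r̄ = (9 + 0.2 + 6.1 − 1.7 + 5.7 + 5.9 + 5.6 + 2.9) / 8 = 33.70 / 8 = 4.2125%
Population σ = √[Σ(r − r̄)² / 8] = √[86.2488 / 8] = √10.7811 = 3.2835%
Sharpe = (r̄ − rf) / σ = (4.2125 − 0.63) / 3.2835 = 3.5825 / 3.2835 = 1.0911

1.091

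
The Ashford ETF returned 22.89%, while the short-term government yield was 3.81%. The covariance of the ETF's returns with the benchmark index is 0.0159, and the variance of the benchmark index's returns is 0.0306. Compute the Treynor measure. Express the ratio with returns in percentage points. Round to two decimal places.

β = Cov / Var = 0.0159 / 0.0306 = 0.5196
Treynor = (Rp − Rf) / β = (22.89% − 3.81%) / 0.5196 = 19.08 / 0.5196 = 36.7206

36.72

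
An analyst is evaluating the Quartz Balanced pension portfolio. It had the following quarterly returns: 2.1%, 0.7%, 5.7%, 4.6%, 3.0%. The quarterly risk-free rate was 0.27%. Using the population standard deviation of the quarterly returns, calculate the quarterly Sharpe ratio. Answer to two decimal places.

1.66

μ = (2.1 + 0.7 + 5.7 + 4.6 + 3) / 5 = 3.2200%
Population std dev = √[15.7080 / 5] = 1.7725%
Sharpe = (μ − rf) / σ = (3.2200 − 0.27) / 1.7725 = 2.9500 / 1.7725 = 1.6643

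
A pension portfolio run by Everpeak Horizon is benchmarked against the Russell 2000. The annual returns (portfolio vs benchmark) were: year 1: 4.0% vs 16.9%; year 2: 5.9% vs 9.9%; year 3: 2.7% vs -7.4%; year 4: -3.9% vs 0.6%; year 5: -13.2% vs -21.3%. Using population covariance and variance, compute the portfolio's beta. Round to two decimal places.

r̄p = -0.9000%,  r̄m = -0.2600%
Cov = Σ(rp − r̄p)(rm − r̄m) / 5 = 76.7360
Var(rm) = Σ(rm − r̄m)² / 5 = 178.4184
β = Cov / Var = 76.7360 / 178.4184 = 0.4301

0.43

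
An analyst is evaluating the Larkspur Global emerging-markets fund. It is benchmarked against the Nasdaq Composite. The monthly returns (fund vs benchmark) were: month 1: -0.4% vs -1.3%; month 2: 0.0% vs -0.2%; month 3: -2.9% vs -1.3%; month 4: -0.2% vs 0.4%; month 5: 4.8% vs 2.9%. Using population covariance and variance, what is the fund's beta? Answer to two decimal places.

1.51

r̄p = 0.2600%,  r̄m = 0.1000%
Cov = Σ(rp − r̄p)(rm − r̄m) / 5 = 3.6000
Var(rm) = Σ(rm − r̄m)² / 5 = 2.3880
β = Cov / Var = 3.6000 / 2.3880 = 1.5075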